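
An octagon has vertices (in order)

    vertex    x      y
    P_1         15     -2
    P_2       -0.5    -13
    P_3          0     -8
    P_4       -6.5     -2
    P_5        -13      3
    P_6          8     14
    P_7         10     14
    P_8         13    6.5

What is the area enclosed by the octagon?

382

Apply the shoelace formula: 2A = Σ (x_i·y_{i+1} − x_{i+1}·y_i), indices taken mod 8.
Cross-terms: -196, 4, -52, -45.5, -206, -28, -117, -123.5  ⇒  Σ = -764
Area = |Σ|/2 = 382.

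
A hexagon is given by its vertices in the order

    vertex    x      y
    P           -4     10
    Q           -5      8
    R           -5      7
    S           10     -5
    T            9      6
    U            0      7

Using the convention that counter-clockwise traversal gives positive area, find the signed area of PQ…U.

Σ = (18) + (5) + (-45) + (105) + (63) + (28) = 174
Signed area = Σ/2 = 87 (positive ⇒ counter-clockwise traversal).

87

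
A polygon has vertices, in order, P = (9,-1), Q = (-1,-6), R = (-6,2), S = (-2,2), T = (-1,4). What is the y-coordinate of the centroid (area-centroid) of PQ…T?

Apply the surveyor's formula. First the cross-terms c_i = x_i·y_{i+1} − x_{i+1}·y_i:
  -55, -38, -8, -6, -35  ⇒  2A = -142, A = -71.
Then Σ (y_i + y_{i+1})·c_i = 364, so ȳ = 364 / (6·(-71)) = -182/213.

-182/213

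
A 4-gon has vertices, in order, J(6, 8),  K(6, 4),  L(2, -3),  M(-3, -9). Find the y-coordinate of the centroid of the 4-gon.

20/141

Apply the surveyor's formula. First the cross-terms c_i = x_i·y_{i+1} − x_{i+1}·y_i:
  -24, -26, -27, 30  ⇒  2A = -47, A = -23.5.
Then Σ (y_i + y_{i+1})·c_i = -20, so ȳ = -20 / (6·(-23.5)) = 20/141.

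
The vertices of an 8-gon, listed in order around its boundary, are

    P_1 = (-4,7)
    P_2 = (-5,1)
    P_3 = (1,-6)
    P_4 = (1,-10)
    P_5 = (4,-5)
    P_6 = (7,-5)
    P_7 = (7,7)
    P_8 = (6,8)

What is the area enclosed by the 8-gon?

Apply the surveyor's formula: 2A = Σ (x_i·y_{i+1} − x_{i+1}·y_i), indices taken mod 8.
Σ = (31) + (29) + (-4) + (35) + (15) + (84) + (14) + (74) = 278
Area = |Σ|/2 = 139.

139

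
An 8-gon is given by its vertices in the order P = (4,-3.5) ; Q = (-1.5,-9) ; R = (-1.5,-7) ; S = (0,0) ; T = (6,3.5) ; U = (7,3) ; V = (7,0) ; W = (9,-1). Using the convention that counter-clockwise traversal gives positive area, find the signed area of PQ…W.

-53.125

Apply Gauss's area formula: 2A = Σ (x_i·y_{i+1} − x_{i+1}·y_i), indices taken mod 8.
Σ = (-41.25) + (-3) + (0) + (0) + (-6.5) + (-21) + (-7) + (-27.5) = -106.25
Signed area = Σ/2 = -53.125 (negative ⇒ clockwise traversal).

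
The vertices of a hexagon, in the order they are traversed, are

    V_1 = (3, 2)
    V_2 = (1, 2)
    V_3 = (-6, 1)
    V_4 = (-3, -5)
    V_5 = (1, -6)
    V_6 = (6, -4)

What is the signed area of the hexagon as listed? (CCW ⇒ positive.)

64.5

Apply the shoelace formula: 2A = Σ (x_i·y_{i+1} − x_{i+1}·y_i), indices taken mod 6.
Σ = (4) + (13) + (33) + (23) + (32) + (24) = 129
Signed area = Σ/2 = 64.5 (positive ⇒ counter-clockwise traversal).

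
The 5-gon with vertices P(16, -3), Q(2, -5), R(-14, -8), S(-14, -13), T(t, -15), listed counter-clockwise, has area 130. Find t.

Write out the shoelace sum; only the two edges meeting at T involve t:
2·Area = [((-14)·(-15) − t·(-13)) + (t·(-3) − 16·(-15))] + -90
       = 10·t + 360 = 260
⇒ t = -10.

-10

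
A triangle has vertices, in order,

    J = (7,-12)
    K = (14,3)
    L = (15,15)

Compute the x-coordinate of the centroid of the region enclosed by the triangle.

12

Apply the shoelace formula. First the cross-terms c_i = x_i·y_{i+1} − x_{i+1}·y_i:
  189, 165, -285  ⇒  2A = 69, A = 34.5.
Then Σ (x_i + x_{i+1})·c_i = 2484, so x̄ = 2484 / (6·34.5) = 12.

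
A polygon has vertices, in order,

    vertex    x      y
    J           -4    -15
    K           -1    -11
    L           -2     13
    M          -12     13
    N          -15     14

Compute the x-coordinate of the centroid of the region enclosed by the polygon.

Apply the shoelace formula. First the cross-terms c_i = x_i·y_{i+1} − x_{i+1}·y_i:
  29, -35, 130, 27, 281  ⇒  2A = 432, A = 216.
Then Σ (x_i + x_{i+1})·c_i = -7928, so x̄ = -7928 / (6·216) = -991/162.

-991/162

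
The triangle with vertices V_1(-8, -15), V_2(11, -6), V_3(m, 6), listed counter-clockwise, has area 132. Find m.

7

The doubled signed area Σ (x_i y_{i+1} − x_{i+1} y_i) is linear in m.
With m=0 it equals 327; the coefficient of m is -9 (from the two edges through V_3).
So -9·m + 327 = 2·132 = 264 ⇒ m = 7.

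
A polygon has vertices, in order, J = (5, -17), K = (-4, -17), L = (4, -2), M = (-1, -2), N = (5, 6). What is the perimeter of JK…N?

|JK| = √((-9)² + (0)²) = √81 = 9
|KL| = √((8)² + (15)²) = √289 = 17
|LM| = √((-5)² + (0)²) = √25 = 5
|MN| = √((6)² + (8)²) = √100 = 10
|NJ| = √((0)² + (-23)²) = √529 = 23
Perimeter = 9 + 17 + 5 + 10 + 23 = 64.

64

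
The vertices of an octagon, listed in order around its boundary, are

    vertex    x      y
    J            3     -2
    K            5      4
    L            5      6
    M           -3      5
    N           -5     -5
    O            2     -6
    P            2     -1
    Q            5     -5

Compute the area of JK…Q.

Apply the shoelace (surveyor's) formula: 2A = Σ (x_i·y_{i+1} − x_{i+1}·y_i), indices taken mod 8.
Σ = (22) + (10) + (43) + (40) + (40) + (10) + (-5) + (5) = 165
Area = |Σ|/2 = 82.5.

82.5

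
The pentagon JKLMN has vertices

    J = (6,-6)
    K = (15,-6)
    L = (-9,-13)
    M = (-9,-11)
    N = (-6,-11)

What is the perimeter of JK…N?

|JK| = √((9)² + (0)²) = √81 = 9
|KL| = √((-24)² + (-7)²) = √625 = 25
|LM| = √((0)² + (2)²) = √4 = 2
|MN| = √((3)² + (0)²) = √9 = 3
|NJ| = √((12)² + (5)²) = √169 = 13
Perimeter = 9 + 25 + 2 + 3 + 13 = 52.

52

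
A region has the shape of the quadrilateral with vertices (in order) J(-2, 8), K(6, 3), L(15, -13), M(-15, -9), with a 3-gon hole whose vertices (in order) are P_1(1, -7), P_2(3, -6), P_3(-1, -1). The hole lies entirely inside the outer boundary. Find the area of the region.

Outer boundary:
Apply the shoelace (surveyor's) formula: 2A = Σ (x_i·y_{i+1} − x_{i+1}·y_i), indices taken mod 4.
Σ = (-54) + (-123) + (-330) + (-138) = -645
Area = |Σ|/2 = 322.5.
Hole:
Apply Gauss's area formula: 2A = Σ (x_i·y_{i+1} − x_{i+1}·y_i), indices taken mod 3.
Σ = (15) + (-9) + (8) = 14
Area = |Σ|/2 = 7.
Net area = 322.5 − 7 = 315.5.

315.5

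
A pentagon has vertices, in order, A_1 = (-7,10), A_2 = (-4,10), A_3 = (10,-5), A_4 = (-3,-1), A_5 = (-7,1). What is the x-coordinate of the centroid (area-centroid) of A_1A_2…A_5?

-219/208

Apply the shoelace formula. First the cross-terms c_i = x_i·y_{i+1} − x_{i+1}·y_i:
  -30, -80, -25, -10, -63  ⇒  2A = -208, A = -104.
Then Σ (x_i + x_{i+1})·c_i = 657, so x̄ = 657 / (6·(-104)) = -219/208.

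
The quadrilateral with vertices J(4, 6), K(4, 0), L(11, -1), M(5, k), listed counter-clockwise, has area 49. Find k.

13

The doubled signed area Σ (x_i y_{i+1} − x_{i+1} y_i) is linear in k.
With k=0 it equals 7; the coefficient of k is 7 (from the two edges through M).
So 7·k + 7 = 2·49 = 98 ⇒ k = 13.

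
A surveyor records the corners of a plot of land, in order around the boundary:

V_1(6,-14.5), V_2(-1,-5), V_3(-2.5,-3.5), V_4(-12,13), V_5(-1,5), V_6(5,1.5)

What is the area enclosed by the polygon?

V_1→V_2: (6)(-5) − (-1)(-14.5) = -44.5
V_2→V_3: (-1)(-3.5) − (-2.5)(-5) = -9
V_3→V_4: (-2.5)(13) − (-12)(-3.5) = -74.5
V_4→V_5: (-12)(5) − (-1)(13) = -47
V_5→V_6: (-1)(1.5) − (5)(5) = -26.5
V_6→V_1: (5)(-14.5) − (6)(1.5) = -81.5
Σ = -283
Area = |Σ|/2 = 141.5.

141.5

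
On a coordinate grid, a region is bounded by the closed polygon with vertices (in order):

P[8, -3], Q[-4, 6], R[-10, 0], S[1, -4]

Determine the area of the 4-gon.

P→Q: (8)(6) − (-4)(-3) = 36
Q→R: (-4)(0) − (-10)(6) = 60
R→S: (-10)(-4) − (1)(0) = 40
S→P: (1)(-3) − (8)(-4) = 29
Σ = 165
Area = |Σ|/2 = 82.5.

82.5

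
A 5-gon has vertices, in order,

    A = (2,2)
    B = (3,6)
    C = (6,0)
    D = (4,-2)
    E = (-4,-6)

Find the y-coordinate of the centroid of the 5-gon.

-16/35

Apply the shoelace (surveyor's) formula. First the cross-terms c_i = x_i·y_{i+1} − x_{i+1}·y_i:
  6, -36, -12, -32, 4  ⇒  2A = -70, A = -35.
Then Σ (y_i + y_{i+1})·c_i = 96, so ȳ = 96 / (6·(-35)) = -16/35.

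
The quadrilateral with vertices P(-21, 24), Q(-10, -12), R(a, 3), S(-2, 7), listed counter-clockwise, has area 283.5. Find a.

0

Write out the shoelace sum; only the two edges meeting at R involve a:
2·Area = [((-10)·3 − a·(-12)) + (a·7 − (-2)·3)] + 591
       = 19·a + 567 = 567
⇒ a = 0.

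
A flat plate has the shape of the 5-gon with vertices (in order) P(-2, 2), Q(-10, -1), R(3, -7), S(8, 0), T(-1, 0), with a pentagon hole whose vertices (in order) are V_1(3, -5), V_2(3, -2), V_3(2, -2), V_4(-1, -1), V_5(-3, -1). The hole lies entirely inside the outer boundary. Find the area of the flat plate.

Outer boundary:
Cross-terms: 22, 73, 56, 0, -2  ⇒  Σ = 149
Area = |Σ|/2 = 74.5.
Hole:
Σ = (9) + (-2) + (-4) + (-2) + (18) = 19
Area = |Σ|/2 = 9.5.
Net area = 74.5 − 9.5 = 65.

65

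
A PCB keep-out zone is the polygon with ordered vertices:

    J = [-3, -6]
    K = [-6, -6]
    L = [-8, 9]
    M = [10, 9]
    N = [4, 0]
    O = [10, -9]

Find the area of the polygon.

Apply the shoelace (surveyor's) formula: 2A = Σ (x_i·y_{i+1} − x_{i+1}·y_i), indices taken mod 6.
Cross-terms: -18, -102, -162, -36, -36, -87  ⇒  Σ = -441
Area = |Σ|/2 = 220.5.

220.5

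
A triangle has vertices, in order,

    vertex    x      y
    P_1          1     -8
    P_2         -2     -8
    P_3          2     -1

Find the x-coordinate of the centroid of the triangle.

1/3

Apply the surveyor's formula. First the cross-terms c_i = x_i·y_{i+1} − x_{i+1}·y_i:
  -24, 18, -15  ⇒  2A = -21, A = -10.5.
Then Σ (x_i + x_{i+1})·c_i = -21, so x̄ = -21 / (6·(-10.5)) = 1/3.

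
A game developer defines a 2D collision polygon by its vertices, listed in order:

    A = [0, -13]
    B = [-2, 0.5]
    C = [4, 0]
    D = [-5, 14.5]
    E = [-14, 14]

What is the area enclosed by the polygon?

172.5

Σ = (-26) + (-2) + (58) + (133) + (182) = 345
Area = |Σ|/2 = 172.5.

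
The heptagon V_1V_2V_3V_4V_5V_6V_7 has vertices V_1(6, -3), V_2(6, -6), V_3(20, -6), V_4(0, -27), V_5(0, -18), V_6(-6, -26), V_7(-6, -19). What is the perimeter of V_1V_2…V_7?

|V_1V_2| = √((0)² + (-3)²) = √9 = 3
|V_2V_3| = √((14)² + (0)²) = √196 = 14
|V_3V_4| = √((-20)² + (-21)²) = √841 = 29
|V_4V_5| = √((0)² + (9)²) = √81 = 9
|V_5V_6| = √((-6)² + (-8)²) = √100 = 10
|V_6V_7| = √((0)² + (7)²) = √49 = 7
|V_7V_1| = √((12)² + (16)²) = √400 = 20
Perimeter = 3 + 14 + 29 + 9 + 10 + 7 + 20 = 92.

92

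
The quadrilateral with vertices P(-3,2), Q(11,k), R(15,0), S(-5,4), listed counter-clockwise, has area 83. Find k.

-7

Write out the shoelace sum; only the two edges meeting at Q involve k:
2·Area = [((-3)·k − 11·2) + (11·0 − 15·k)] + 62
       = -18·k + 40 = 166
⇒ k = -7.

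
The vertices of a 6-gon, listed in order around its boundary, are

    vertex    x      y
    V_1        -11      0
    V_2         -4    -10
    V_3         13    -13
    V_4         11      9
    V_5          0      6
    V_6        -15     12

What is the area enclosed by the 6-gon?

Apply the shoelace (surveyor's) formula: 2A = Σ (x_i·y_{i+1} − x_{i+1}·y_i), indices taken mod 6.
Σ = (110) + (182) + (260) + (66) + (90) + (132) = 840
Area = |Σ|/2 = 420.

420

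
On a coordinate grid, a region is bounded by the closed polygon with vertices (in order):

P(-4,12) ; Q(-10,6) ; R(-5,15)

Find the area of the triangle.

Apply the shoelace formula: 2A = Σ (x_i·y_{i+1} − x_{i+1}·y_i), indices taken mod 3.
Σ = (96) + (-120) + (0) = -24
Area = |Σ|/2 = 12.

12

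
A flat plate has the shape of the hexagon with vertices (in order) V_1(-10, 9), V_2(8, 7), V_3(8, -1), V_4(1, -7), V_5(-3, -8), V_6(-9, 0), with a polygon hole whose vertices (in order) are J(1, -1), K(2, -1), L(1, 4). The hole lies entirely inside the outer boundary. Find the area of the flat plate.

219

Outer boundary:
Apply the surveyor's formula: 2A = Σ (x_i·y_{i+1} − x_{i+1}·y_i), indices taken mod 6.
Σ = (-142) + (-64) + (-55) + (-29) + (-72) + (-81) = -443
Area = |Σ|/2 = 221.5.
Hole:
Apply the shoelace formula: 2A = Σ (x_i·y_{i+1} − x_{i+1}·y_i), indices taken mod 3.
Σ = (1) + (9) + (-5) = 5
Area = |Σ|/2 = 2.5.
Net area = 221.5 − 2.5 = 219.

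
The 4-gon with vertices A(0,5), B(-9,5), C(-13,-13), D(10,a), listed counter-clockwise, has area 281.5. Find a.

Write out the shoelace sum; only the two edges meeting at D involve a:
2·Area = [((-13)·a − 10·(-13)) + (10·5 − 0·a)] + 227
       = -13·a + 407 = 563
⇒ a = -12.

-12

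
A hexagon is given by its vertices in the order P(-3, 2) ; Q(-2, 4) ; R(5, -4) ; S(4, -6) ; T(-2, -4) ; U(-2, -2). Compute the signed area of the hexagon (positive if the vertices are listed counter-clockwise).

-38

Σ = (-8) + (-12) + (-14) + (-28) + (-4) + (-10) = -76
Signed area = Σ/2 = -38 (negative ⇒ clockwise traversal).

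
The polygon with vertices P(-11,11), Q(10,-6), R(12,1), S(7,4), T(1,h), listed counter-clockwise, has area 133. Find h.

Write out the shoelace sum; only the two edges meeting at T involve h:
2·Area = [(7·h − 1·4) + (1·11 − (-11)·h)] + 79
       = 18·h + 86 = 266
⇒ h = 10.

10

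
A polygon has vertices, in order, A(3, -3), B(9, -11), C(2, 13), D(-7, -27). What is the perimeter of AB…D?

|AB| = √((6)² + (-8)²) = √100 = 10
|BC| = √((-7)² + (24)²) = √625 = 25
|CD| = √((-9)² + (-40)²) = √1681 = 41
|DA| = √((10)² + (24)²) = √676 = 26
Perimeter = 10 + 25 + 41 + 26 = 102.

102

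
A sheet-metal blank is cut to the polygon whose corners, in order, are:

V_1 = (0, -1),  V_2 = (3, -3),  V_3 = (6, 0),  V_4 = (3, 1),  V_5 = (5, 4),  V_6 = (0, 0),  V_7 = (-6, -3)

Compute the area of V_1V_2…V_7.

20

Apply the surveyor's formula: 2A = Σ (x_i·y_{i+1} − x_{i+1}·y_i), indices taken mod 7.
Σ = (3) + (18) + (6) + (7) + (0) + (0) + (6) = 40
Area = |Σ|/2 = 20.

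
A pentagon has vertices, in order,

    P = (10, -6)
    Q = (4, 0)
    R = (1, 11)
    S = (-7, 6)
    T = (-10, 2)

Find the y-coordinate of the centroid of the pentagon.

Apply the shoelace (surveyor's) formula. First the cross-terms c_i = x_i·y_{i+1} − x_{i+1}·y_i:
  24, 44, 83, 46, 40  ⇒  2A = 237, A = 118.5.
Then Σ (y_i + y_{i+1})·c_i = 1959, so ȳ = 1959 / (6·118.5) = 653/237.

653/237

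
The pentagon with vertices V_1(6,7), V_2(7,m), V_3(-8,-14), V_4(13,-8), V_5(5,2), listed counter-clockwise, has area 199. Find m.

15

Write out the shoelace sum; only the two edges meeting at V_2 involve m:
2·Area = [(6·m − 7·7) + (7·(-14) − (-8)·m)] + 335
       = 14·m + 188 = 398
⇒ m = 15.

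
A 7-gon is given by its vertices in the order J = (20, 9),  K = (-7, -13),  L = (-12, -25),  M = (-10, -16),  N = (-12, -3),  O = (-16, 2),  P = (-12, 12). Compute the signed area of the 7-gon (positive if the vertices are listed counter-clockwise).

-493

Apply the shoelace (surveyor's) formula: 2A = Σ (x_i·y_{i+1} − x_{i+1}·y_i), indices taken mod 7.
J→K: (20)(-13) − (-7)(9) = -197
K→L: (-7)(-25) − (-12)(-13) = 19
L→M: (-12)(-16) − (-10)(-25) = -58
M→N: (-10)(-3) − (-12)(-16) = -162
N→O: (-12)(2) − (-16)(-3) = -72
O→P: (-16)(12) − (-12)(2) = -168
P→J: (-12)(9) − (20)(12) = -348
Σ = -986
Signed area = Σ/2 = -493 (negative ⇒ clockwise traversal).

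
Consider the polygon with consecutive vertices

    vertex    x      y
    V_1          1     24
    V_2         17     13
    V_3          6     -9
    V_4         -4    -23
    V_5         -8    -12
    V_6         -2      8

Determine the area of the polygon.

540

Cross-terms: -395, -231, -174, -136, -88, -56  ⇒  Σ = -1080
Area = |Σ|/2 = 540.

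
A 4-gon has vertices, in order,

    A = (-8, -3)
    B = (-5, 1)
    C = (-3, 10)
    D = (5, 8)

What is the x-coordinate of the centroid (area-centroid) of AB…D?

-4/3

Apply the shoelace (surveyor's) formula. First the cross-terms c_i = x_i·y_{i+1} − x_{i+1}·y_i:
  -23, -47, -74, 49  ⇒  2A = -95, A = -47.5.
Then Σ (x_i + x_{i+1})·c_i = 380, so x̄ = 380 / (6·(-47.5)) = -4/3.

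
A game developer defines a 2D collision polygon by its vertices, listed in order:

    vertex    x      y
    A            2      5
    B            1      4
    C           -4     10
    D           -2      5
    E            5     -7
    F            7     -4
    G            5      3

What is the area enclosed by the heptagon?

A→B: (2)(4) − (1)(5) = 3
B→C: (1)(10) − (-4)(4) = 26
C→D: (-4)(5) − (-2)(10) = 0
D→E: (-2)(-7) − (5)(5) = -11
E→F: (5)(-4) − (7)(-7) = 29
F→G: (7)(3) − (5)(-4) = 41
G→A: (5)(5) − (2)(3) = 19
Σ = 107
Area = |Σ|/2 = 53.5.

53.5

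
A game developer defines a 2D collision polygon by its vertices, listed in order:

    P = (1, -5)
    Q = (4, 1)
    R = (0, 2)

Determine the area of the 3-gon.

Apply the surveyor's formula: 2A = Σ (x_i·y_{i+1} − x_{i+1}·y_i), indices taken mod 3.
P→Q: (1)(1) − (4)(-5) = 21
Q→R: (4)(2) − (0)(1) = 8
R→P: (0)(-5) − (1)(2) = -2
Σ = 27
Area = |Σ|/2 = 13.5.

13.5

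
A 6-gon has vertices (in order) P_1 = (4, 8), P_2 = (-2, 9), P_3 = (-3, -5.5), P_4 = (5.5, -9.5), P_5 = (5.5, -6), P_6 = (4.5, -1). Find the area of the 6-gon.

114.75

Apply the shoelace (surveyor's) formula: 2A = Σ (x_i·y_{i+1} − x_{i+1}·y_i), indices taken mod 6.
Cross-terms: 52, 38, 58.75, 19.25, 21.5, 40  ⇒  Σ = 229.5
Area = |Σ|/2 = 114.75.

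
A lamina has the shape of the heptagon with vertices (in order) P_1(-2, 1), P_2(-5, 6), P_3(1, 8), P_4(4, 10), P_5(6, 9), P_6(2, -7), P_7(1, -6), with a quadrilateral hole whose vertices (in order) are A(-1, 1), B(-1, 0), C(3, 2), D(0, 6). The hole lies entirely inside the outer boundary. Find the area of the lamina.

76

Outer boundary:
Apply the surveyor's formula: 2A = Σ (x_i·y_{i+1} − x_{i+1}·y_i), indices taken mod 7.
P_1→P_2: (-2)(6) − (-5)(1) = -7
P_2→P_3: (-5)(8) − (1)(6) = -46
P_3→P_4: (1)(10) − (4)(8) = -22
P_4→P_5: (4)(9) − (6)(10) = -24
P_5→P_6: (6)(-7) − (2)(9) = -60
P_6→P_7: (2)(-6) − (1)(-7) = -5
P_7→P_1: (1)(1) − (-2)(-6) = -11
Σ = -175
Area = |Σ|/2 = 87.5.
Hole:
Apply Gauss's area formula: 2A = Σ (x_i·y_{i+1} − x_{i+1}·y_i), indices taken mod 4.
Cross-terms: 1, -2, 18, 6  ⇒  Σ = 23
Area = |Σ|/2 = 11.5.
Net area = 87.5 − 11.5 = 76.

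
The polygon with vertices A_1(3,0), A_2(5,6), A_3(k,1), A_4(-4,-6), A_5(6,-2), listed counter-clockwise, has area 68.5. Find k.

-5

Write out the shoelace sum; only the two edges meeting at A_3 involve k:
2·Area = [(5·1 − k·6) + (k·(-6) − (-4)·1)] + 68
       = -12·k + 77 = 137
⇒ k = -5.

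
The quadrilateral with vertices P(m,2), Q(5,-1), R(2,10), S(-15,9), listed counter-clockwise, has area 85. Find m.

1

The doubled signed area Σ (x_i y_{i+1} − x_{i+1} y_i) is linear in m.
With m=0 it equals 180; the coefficient of m is -10 (from the two edges through P).
So -10·m + 180 = 2·85 = 170 ⇒ m = 1.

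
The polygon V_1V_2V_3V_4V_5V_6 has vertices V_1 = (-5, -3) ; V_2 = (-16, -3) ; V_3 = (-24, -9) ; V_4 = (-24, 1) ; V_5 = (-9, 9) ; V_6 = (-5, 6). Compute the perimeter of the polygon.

62

|V_1V_2| = √((-11)² + (0)²) = √121 = 11
|V_2V_3| = √((-8)² + (-6)²) = √100 = 10
|V_3V_4| = √((0)² + (10)²) = √100 = 10
|V_4V_5| = √((15)² + (8)²) = √289 = 17
|V_5V_6| = √((4)² + (-3)²) = √25 = 5
|V_6V_1| = √((0)² + (-9)²) = √81 = 9
Perimeter = 11 + 10 + 10 + 17 + 5 + 9 = 62.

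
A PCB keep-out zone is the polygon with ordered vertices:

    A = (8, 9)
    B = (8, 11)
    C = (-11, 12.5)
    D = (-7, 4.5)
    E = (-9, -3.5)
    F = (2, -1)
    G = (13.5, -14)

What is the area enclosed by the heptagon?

Σ = (16) + (221) + (38) + (65) + (16) + (-14.5) + (233.5) = 575
Area = |Σ|/2 = 287.5.

287.5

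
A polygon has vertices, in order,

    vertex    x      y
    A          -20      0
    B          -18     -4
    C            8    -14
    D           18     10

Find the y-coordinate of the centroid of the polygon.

-85/48

Apply the shoelace formula. First the cross-terms c_i = x_i·y_{i+1} − x_{i+1}·y_i:
  80, 284, 332, 200  ⇒  2A = 896, A = 448.
Then Σ (y_i + y_{i+1})·c_i = -4760, so ȳ = -4760 / (6·448) = -85/48.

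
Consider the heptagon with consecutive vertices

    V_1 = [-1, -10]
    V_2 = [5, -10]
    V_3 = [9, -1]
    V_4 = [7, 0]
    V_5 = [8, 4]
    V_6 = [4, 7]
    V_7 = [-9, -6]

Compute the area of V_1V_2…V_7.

171.5

Apply the shoelace formula: 2A = Σ (x_i·y_{i+1} − x_{i+1}·y_i), indices taken mod 7.
Σ = (60) + (85) + (7) + (28) + (40) + (39) + (84) = 343
Area = |Σ|/2 = 171.5.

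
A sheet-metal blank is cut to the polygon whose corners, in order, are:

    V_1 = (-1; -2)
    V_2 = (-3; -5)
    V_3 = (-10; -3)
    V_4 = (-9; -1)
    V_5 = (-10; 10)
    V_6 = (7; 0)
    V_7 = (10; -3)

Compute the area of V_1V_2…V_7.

136.5

Σ = (-1) + (-41) + (-17) + (-100) + (-70) + (-21) + (-23) = -273
Area = |Σ|/2 = 136.5.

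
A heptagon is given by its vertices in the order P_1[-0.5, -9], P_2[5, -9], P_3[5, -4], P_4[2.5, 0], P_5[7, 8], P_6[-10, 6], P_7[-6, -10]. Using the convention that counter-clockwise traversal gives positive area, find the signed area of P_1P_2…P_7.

205.75

P_1→P_2: (-0.5)(-9) − (5)(-9) = 49.5
P_2→P_3: (5)(-4) − (5)(-9) = 25
P_3→P_4: (5)(0) − (2.5)(-4) = 10
P_4→P_5: (2.5)(8) − (7)(0) = 20
P_5→P_6: (7)(6) − (-10)(8) = 122
P_6→P_7: (-10)(-10) − (-6)(6) = 136
P_7→P_1: (-6)(-9) − (-0.5)(-10) = 49
Σ = 411.5
Signed area = Σ/2 = 205.75 (positive ⇒ counter-clockwise traversal).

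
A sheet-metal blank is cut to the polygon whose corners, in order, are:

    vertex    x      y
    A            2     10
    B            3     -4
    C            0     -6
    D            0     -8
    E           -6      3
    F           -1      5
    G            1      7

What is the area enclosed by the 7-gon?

Apply Gauss's area formula: 2A = Σ (x_i·y_{i+1} − x_{i+1}·y_i), indices taken mod 7.
Cross-terms: -38, -18, 0, -48, -27, -12, -4  ⇒  Σ = -147
Area = |Σ|/2 = 73.5.

73.5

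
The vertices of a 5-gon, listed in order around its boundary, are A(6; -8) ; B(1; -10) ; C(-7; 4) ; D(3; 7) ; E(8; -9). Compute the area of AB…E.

136

Apply Gauss's area formula: 2A = Σ (x_i·y_{i+1} − x_{i+1}·y_i), indices taken mod 5.
Σ = (-52) + (-66) + (-61) + (-83) + (-10) = -272
Area = |Σ|/2 = 136.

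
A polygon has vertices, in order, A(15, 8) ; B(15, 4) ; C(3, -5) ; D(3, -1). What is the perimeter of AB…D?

|AB| = √((0)² + (-4)²) = √16 = 4
|BC| = √((-12)² + (-9)²) = √225 = 15
|CD| = √((0)² + (4)²) = √16 = 4
|DA| = √((12)² + (9)²) = √225 = 15
Perimeter = 4 + 15 + 4 + 15 = 38.

38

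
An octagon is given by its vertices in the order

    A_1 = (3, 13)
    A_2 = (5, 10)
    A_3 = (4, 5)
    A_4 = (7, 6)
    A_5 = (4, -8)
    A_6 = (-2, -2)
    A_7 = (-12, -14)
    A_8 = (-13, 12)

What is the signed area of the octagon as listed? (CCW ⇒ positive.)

Apply Gauss's area formula: 2A = Σ (x_i·y_{i+1} − x_{i+1}·y_i), indices taken mod 8.
Cross-terms: -35, -15, -11, -80, -24, 4, -326, -205  ⇒  Σ = -692
Signed area = Σ/2 = -346 (negative ⇒ clockwise traversal).

-346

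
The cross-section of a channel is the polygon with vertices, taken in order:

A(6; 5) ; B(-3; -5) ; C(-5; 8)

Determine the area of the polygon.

68.5

Σ = (-15) + (-49) + (-73) = -137
Area = |Σ|/2 = 68.5.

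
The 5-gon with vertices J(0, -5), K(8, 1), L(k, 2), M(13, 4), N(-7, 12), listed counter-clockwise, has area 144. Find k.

13

The doubled signed area Σ (x_i y_{i+1} − x_{i+1} y_i) is linear in k.
With k=0 it equals 249; the coefficient of k is 3 (from the two edges through L).
So 3·k + 249 = 2·144 = 288 ⇒ k = 13.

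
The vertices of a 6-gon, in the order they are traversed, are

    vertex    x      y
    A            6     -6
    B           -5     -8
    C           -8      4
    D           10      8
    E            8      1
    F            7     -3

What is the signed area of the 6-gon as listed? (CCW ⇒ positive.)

-187.5

Cross-terms: -78, -84, -104, -54, -31, -24  ⇒  Σ = -375
Signed area = Σ/2 = -187.5 (negative ⇒ clockwise traversal).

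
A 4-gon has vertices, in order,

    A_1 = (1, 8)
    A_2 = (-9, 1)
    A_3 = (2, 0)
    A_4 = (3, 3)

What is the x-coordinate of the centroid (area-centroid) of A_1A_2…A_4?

Apply Gauss's area formula. First the cross-terms c_i = x_i·y_{i+1} − x_{i+1}·y_i:
  73, -2, 6, 21  ⇒  2A = 98, A = 49.
Then Σ (x_i + x_{i+1})·c_i = -456, so x̄ = -456 / (6·49) = -76/49.

-76/49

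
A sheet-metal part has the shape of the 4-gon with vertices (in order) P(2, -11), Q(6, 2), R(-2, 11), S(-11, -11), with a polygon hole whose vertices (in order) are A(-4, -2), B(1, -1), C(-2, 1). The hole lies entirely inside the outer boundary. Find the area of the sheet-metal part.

206.5

Outer boundary:
Apply the surveyor's formula: 2A = Σ (x_i·y_{i+1} − x_{i+1}·y_i), indices taken mod 4.
Cross-terms: 70, 70, 143, 143  ⇒  Σ = 426
Area = |Σ|/2 = 213.
Hole:
Apply the shoelace (surveyor's) formula: 2A = Σ (x_i·y_{i+1} − x_{i+1}·y_i), indices taken mod 3.
Σ = (6) + (-1) + (8) = 13
Area = |Σ|/2 = 6.5.
Net area = 213 − 6.5 = 206.5.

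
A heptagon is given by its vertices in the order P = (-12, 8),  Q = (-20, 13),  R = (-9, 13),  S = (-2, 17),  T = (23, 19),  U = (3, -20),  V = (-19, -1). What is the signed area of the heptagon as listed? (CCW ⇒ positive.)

Apply the shoelace formula: 2A = Σ (x_i·y_{i+1} − x_{i+1}·y_i), indices taken mod 7.
Σ = (4) + (-143) + (-127) + (-429) + (-517) + (-383) + (-164) = -1759
Signed area = Σ/2 = -879.5 (negative ⇒ clockwise traversal).

-879.5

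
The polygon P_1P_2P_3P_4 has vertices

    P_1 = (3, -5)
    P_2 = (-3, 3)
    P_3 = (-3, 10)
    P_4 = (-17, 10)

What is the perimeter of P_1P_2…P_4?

56

|P_1P_2| = √((-6)² + (8)²) = √100 = 10
|P_2P_3| = √((0)² + (7)²) = √49 = 7
|P_3P_4| = √((-14)² + (0)²) = √196 = 14
|P_4P_1| = √((20)² + (-15)²) = √625 = 25
Perimeter = 10 + 7 + 14 + 25 = 56.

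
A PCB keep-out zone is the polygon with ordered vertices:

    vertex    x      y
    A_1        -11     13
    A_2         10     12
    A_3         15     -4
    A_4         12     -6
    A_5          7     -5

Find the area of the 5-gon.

253

Σ = (-262) + (-220) + (-42) + (-18) + (36) = -506
Area = |Σ|/2 = 253.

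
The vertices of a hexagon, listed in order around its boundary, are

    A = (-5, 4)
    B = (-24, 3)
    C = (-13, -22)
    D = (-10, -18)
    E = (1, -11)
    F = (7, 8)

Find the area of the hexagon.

471.5

Apply the shoelace formula: 2A = Σ (x_i·y_{i+1} − x_{i+1}·y_i), indices taken mod 6.
Σ = (81) + (567) + (14) + (128) + (85) + (68) = 943
Area = |Σ|/2 = 471.5.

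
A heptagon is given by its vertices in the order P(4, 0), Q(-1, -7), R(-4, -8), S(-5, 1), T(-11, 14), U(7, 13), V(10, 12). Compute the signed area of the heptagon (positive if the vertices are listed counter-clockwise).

-243

Apply Gauss's area formula: 2A = Σ (x_i·y_{i+1} − x_{i+1}·y_i), indices taken mod 7.
P→Q: (4)(-7) − (-1)(0) = -28
Q→R: (-1)(-8) − (-4)(-7) = -20
R→S: (-4)(1) − (-5)(-8) = -44
S→T: (-5)(14) − (-11)(1) = -59
T→U: (-11)(13) − (7)(14) = -241
U→V: (7)(12) − (10)(13) = -46
V→P: (10)(0) − (4)(12) = -48
Σ = -486
Signed area = Σ/2 = -243 (negative ⇒ clockwise traversal).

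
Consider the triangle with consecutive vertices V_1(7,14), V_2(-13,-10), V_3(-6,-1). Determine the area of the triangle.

Apply the surveyor's formula: 2A = Σ (x_i·y_{i+1} − x_{i+1}·y_i), indices taken mod 3.
Σ = (112) + (-47) + (-77) = -12
Area = |Σ|/2 = 6.

6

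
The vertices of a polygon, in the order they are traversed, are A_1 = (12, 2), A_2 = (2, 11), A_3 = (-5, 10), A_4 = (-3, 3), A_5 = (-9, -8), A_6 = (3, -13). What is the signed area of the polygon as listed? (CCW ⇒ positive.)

286

Apply the shoelace formula: 2A = Σ (x_i·y_{i+1} − x_{i+1}·y_i), indices taken mod 6.
Σ = (128) + (75) + (15) + (51) + (141) + (162) = 572
Signed area = Σ/2 = 286 (positive ⇒ counter-clockwise traversal).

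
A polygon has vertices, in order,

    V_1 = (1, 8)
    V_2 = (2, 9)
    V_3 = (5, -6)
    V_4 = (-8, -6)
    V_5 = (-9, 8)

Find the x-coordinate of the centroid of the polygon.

-41/17

Apply the shoelace formula. First the cross-terms c_i = x_i·y_{i+1} − x_{i+1}·y_i:
  -7, -57, -78, -118, -80  ⇒  2A = -340, A = -170.
Then Σ (x_i + x_{i+1})·c_i = 2460, so x̄ = 2460 / (6·(-170)) = -41/17.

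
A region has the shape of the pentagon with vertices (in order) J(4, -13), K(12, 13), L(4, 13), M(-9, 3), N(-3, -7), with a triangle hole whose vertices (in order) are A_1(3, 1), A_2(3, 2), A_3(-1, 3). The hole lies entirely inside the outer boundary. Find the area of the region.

Outer boundary:
J→K: (4)(13) − (12)(-13) = 208
K→L: (12)(13) − (4)(13) = 104
L→M: (4)(3) − (-9)(13) = 129
M→N: (-9)(-7) − (-3)(3) = 72
N→J: (-3)(-13) − (4)(-7) = 67
Σ = 580
Area = |Σ|/2 = 290.
Hole:
A_1→A_2: (3)(2) − (3)(1) = 3
A_2→A_3: (3)(3) − (-1)(2) = 11
A_3→A_1: (-1)(1) − (3)(3) = -10
Σ = 4
Area = |Σ|/2 = 2.
Net area = 290 − 2 = 288.

288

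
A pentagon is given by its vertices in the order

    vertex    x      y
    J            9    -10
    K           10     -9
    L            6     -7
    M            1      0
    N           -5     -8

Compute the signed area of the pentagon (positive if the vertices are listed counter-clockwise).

62

Σ = (19) + (-16) + (7) + (-8) + (122) = 124
Signed area = Σ/2 = 62 (positive ⇒ counter-clockwise traversal).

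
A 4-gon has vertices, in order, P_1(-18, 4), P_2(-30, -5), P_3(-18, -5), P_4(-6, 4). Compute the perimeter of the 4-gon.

54

|P_1P_2| = √((-12)² + (-9)²) = √225 = 15
|P_2P_3| = √((12)² + (0)²) = √144 = 12
|P_3P_4| = √((12)² + (9)²) = √225 = 15
|P_4P_1| = √((-12)² + (0)²) = √144 = 12
Perimeter = 15 + 12 + 15 + 12 = 54.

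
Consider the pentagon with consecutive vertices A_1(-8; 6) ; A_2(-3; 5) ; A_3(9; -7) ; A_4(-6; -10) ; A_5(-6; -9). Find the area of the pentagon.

Apply Gauss's area formula: 2A = Σ (x_i·y_{i+1} − x_{i+1}·y_i), indices taken mod 5.
A_1→A_2: (-8)(5) − (-3)(6) = -22
A_2→A_3: (-3)(-7) − (9)(5) = -24
A_3→A_4: (9)(-10) − (-6)(-7) = -132
A_4→A_5: (-6)(-9) − (-6)(-10) = -6
A_5→A_1: (-6)(6) − (-8)(-9) = -108
Σ = -292
Area = |Σ|/2 = 146.

146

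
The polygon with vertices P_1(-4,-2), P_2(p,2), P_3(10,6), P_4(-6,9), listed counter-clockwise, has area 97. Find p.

Write out the shoelace sum; only the two edges meeting at P_2 involve p:
2·Area = [((-4)·2 − p·(-2)) + (p·6 − 10·2)] + 174
       = 8·p + 146 = 194
⇒ p = 6.

6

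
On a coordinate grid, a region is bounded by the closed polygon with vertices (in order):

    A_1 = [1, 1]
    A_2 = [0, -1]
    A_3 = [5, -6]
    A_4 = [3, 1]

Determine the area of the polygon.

14.5

Cross-terms: -1, 5, 23, 2  ⇒  Σ = 29
Area = |Σ|/2 = 14.5.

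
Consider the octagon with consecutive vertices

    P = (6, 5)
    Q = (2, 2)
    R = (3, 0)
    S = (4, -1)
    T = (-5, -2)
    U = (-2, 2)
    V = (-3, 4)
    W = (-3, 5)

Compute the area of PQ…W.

Apply the shoelace (surveyor's) formula: 2A = Σ (x_i·y_{i+1} − x_{i+1}·y_i), indices taken mod 8.
Σ = (2) + (-6) + (-3) + (-13) + (-14) + (-2) + (-3) + (-45) = -84
Area = |Σ|/2 = 42.

42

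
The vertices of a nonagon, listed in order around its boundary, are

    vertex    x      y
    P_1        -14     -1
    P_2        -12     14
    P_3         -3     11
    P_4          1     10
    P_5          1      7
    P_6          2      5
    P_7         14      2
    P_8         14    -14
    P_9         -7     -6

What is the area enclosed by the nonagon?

450

Σ = (-208) + (-90) + (-41) + (-3) + (-9) + (-66) + (-224) + (-182) + (-77) = -900
Area = |Σ|/2 = 450.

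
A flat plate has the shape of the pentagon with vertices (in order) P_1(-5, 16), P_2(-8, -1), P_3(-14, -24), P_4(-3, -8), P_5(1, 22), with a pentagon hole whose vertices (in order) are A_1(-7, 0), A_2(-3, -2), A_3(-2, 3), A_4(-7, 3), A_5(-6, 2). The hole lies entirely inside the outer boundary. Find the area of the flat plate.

Outer boundary:
Cross-terms: 133, 178, 40, -58, 126  ⇒  Σ = 419
Area = |Σ|/2 = 209.5.
Hole:
A_1→A_2: (-7)(-2) − (-3)(0) = 14
A_2→A_3: (-3)(3) − (-2)(-2) = -13
A_3→A_4: (-2)(3) − (-7)(3) = 15
A_4→A_5: (-7)(2) − (-6)(3) = 4
A_5→A_1: (-6)(0) − (-7)(2) = 14
Σ = 34
Area = |Σ|/2 = 17.
Net area = 209.5 − 17 = 192.5.

192.5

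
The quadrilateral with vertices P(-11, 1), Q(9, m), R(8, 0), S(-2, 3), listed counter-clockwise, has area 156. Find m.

-14

The doubled signed area Σ (x_i y_{i+1} − x_{i+1} y_i) is linear in m.
With m=0 it equals 46; the coefficient of m is -19 (from the two edges through Q).
So -19·m + 46 = 2·156 = 312 ⇒ m = -14.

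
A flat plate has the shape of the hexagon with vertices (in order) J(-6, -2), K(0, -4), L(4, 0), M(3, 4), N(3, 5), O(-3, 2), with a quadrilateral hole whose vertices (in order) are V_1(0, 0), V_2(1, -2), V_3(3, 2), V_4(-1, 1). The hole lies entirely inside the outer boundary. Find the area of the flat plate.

Outer boundary:
Σ = (24) + (16) + (16) + (3) + (21) + (18) = 98
Area = |Σ|/2 = 49.
Hole:
Apply the surveyor's formula: 2A = Σ (x_i·y_{i+1} − x_{i+1}·y_i), indices taken mod 4.
Σ = (0) + (8) + (5) + (0) = 13
Area = |Σ|/2 = 6.5.
Net area = 49 − 6.5 = 42.5.

42.5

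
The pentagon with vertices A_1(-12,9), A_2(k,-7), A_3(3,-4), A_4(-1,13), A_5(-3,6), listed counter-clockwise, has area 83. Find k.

4

Write out the shoelace sum; only the two edges meeting at A_2 involve k:
2·Area = [((-12)·(-7) − k·9) + (k·(-4) − 3·(-7))] + 113
       = -13·k + 218 = 166
⇒ k = 4.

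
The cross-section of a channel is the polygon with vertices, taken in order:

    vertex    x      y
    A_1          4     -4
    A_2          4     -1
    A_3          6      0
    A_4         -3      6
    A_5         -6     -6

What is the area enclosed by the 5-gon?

78

Apply the shoelace (surveyor's) formula: 2A = Σ (x_i·y_{i+1} − x_{i+1}·y_i), indices taken mod 5.
Σ = (12) + (6) + (36) + (54) + (48) = 156
Area = |Σ|/2 = 78.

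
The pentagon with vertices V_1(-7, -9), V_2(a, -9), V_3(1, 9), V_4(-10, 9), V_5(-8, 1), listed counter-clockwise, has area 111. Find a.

-5

Write out the shoelace sum; only the two edges meeting at V_2 involve a:
2·Area = [((-7)·(-9) − a·(-9)) + (a·9 − 1·(-9))] + 240
       = 18·a + 312 = 222
⇒ a = -5.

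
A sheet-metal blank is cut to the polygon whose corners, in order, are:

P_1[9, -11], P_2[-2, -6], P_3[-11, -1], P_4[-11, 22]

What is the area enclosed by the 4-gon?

Apply the shoelace (surveyor's) formula: 2A = Σ (x_i·y_{i+1} − x_{i+1}·y_i), indices taken mod 4.
Σ = (-76) + (-64) + (-253) + (-77) = -470
Area = |Σ|/2 = 235.

235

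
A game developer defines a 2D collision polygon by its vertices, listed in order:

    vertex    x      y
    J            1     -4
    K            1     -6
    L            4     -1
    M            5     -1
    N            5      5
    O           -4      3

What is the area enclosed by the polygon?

Apply the surveyor's formula: 2A = Σ (x_i·y_{i+1} − x_{i+1}·y_i), indices taken mod 6.
Cross-terms: -2, 23, 1, 30, 35, 13  ⇒  Σ = 100
Area = |Σ|/2 = 50.

50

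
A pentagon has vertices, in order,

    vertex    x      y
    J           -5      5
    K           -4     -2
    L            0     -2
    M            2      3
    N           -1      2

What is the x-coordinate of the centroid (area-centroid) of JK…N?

-317/162

Apply the shoelace formula. First the cross-terms c_i = x_i·y_{i+1} − x_{i+1}·y_i:
  30, 8, 4, 7, 5  ⇒  2A = 54, A = 27.
Then Σ (x_i + x_{i+1})·c_i = -317, so x̄ = -317 / (6·27) = -317/162.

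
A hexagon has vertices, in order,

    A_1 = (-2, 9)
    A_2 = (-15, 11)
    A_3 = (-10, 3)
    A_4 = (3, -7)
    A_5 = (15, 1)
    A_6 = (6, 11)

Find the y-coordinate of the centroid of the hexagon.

Apply the shoelace (surveyor's) formula. First the cross-terms c_i = x_i·y_{i+1} − x_{i+1}·y_i:
  113, 65, 61, 108, 159, 76  ⇒  2A = 582, A = 291.
Then Σ (y_i + y_{i+1})·c_i = 5706, so ȳ = 5706 / (6·291) = 317/97.

317/97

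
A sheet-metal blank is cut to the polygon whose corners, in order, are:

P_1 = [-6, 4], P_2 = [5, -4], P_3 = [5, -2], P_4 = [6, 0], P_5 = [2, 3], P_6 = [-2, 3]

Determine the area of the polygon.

33

Apply the shoelace (surveyor's) formula: 2A = Σ (x_i·y_{i+1} − x_{i+1}·y_i), indices taken mod 6.
Σ = (4) + (10) + (12) + (18) + (12) + (10) = 66
Area = |Σ|/2 = 33.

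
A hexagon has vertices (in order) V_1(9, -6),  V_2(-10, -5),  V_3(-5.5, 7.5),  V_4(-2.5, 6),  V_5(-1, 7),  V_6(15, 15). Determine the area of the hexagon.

Apply Gauss's area formula: 2A = Σ (x_i·y_{i+1} − x_{i+1}·y_i), indices taken mod 6.
Cross-terms: -105, -102.5, -14.25, -11.5, -120, -225  ⇒  Σ = -578.25
Area = |Σ|/2 = 289.125.

289.125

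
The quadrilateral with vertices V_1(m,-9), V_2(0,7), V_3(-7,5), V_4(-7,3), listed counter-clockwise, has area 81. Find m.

9

The doubled signed area Σ (x_i y_{i+1} − x_{i+1} y_i) is linear in m.
With m=0 it equals 126; the coefficient of m is 4 (from the two edges through V_1).
So 4·m + 126 = 2·81 = 162 ⇒ m = 9.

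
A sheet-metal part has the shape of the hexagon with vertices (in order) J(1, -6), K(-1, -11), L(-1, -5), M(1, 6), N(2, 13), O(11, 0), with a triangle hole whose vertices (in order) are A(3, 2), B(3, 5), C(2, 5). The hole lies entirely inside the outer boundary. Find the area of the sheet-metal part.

Outer boundary:
Apply the surveyor's formula: 2A = Σ (x_i·y_{i+1} − x_{i+1}·y_i), indices taken mod 6.
J→K: (1)(-11) − (-1)(-6) = -17
K→L: (-1)(-5) − (-1)(-11) = -6
L→M: (-1)(6) − (1)(-5) = -1
M→N: (1)(13) − (2)(6) = 1
N→O: (2)(0) − (11)(13) = -143
O→J: (11)(-6) − (1)(0) = -66
Σ = -232
Area = |Σ|/2 = 116.
Hole:
Apply Gauss's area formula: 2A = Σ (x_i·y_{i+1} − x_{i+1}·y_i), indices taken mod 3.
Cross-terms: 9, 5, -11  ⇒  Σ = 3
Area = |Σ|/2 = 1.5.
Net area = 116 − 1.5 = 114.5.

114.5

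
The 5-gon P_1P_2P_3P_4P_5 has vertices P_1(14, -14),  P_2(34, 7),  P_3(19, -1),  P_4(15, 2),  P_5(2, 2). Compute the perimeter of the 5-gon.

|P_1P_2| = √((20)² + (21)²) = √841 = 29
|P_2P_3| = √((-15)² + (-8)²) = √289 = 17
|P_3P_4| = √((-4)² + (3)²) = √25 = 5
|P_4P_5| = √((-13)² + (0)²) = √169 = 13
|P_5P_1| = √((12)² + (-16)²) = √400 = 20
Perimeter = 29 + 17 + 5 + 13 + 20 = 84.

84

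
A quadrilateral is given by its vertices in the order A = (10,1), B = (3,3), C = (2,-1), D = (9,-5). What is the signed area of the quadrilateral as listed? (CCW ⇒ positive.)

Cross-terms: 27, -9, -1, 59  ⇒  Σ = 76
Signed area = Σ/2 = 38 (positive ⇒ counter-clockwise traversal).

38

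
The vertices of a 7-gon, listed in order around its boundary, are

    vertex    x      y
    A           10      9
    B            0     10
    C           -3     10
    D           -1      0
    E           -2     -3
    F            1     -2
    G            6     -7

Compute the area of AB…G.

Apply the shoelace (surveyor's) formula: 2A = Σ (x_i·y_{i+1} − x_{i+1}·y_i), indices taken mod 7.
Σ = (100) + (30) + (10) + (3) + (7) + (5) + (124) = 279
Area = |Σ|/2 = 139.5.

139.5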